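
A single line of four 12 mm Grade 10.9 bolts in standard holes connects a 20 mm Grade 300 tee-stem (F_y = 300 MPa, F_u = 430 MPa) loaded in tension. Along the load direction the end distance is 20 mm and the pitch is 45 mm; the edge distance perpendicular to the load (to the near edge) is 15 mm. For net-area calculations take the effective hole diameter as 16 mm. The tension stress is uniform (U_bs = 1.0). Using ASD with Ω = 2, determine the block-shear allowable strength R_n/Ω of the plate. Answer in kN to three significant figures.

286 kN

Shear plane L_v = 20 + 3·45 = 155 mm; A_gv = 155 × 20 = 3100 mm².
A_nv = (155 − 3.5·16) × 20 = 1980 mm².
A_nt = (15 − 0.5·16) × 20 = 140 mm².
0.6 F_u A_nv = 510.8 kN; 0.6 F_y A_gv = 558 kN → shear rupture governs the shear term.
R_n = 510.8 + 1.0 × 430 × 140 / 1000 = 571 kN.
Allowable strength R_n/Ω = 571 / 2 = 286 kN.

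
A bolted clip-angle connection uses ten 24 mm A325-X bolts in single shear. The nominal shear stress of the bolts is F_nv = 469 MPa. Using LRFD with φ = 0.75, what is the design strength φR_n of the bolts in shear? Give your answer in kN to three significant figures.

1590 kN

A_b = π × 24² / 4 = 452.4 mm².
R_n = F_nv · A_b · n · n_s = 469 × 452.4 × 10 × 1 / 1000 = 2122 kN.
Design strength φR_n = 0.75 × 2122 = 1590 kN.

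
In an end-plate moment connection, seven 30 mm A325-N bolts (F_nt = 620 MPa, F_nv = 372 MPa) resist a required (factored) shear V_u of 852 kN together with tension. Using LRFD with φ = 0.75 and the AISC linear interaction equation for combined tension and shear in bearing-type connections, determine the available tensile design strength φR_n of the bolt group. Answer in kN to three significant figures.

1570 kN

A_b = π·30²/4 = 706.9 mm²; f_rv = 852 × 1000 / (7 × 706.9) = 172.2 MPa.
F'_nt = 1.3 F_nt − (F_nt / φF_nv) f_rv = 1.3·620 − (620/(0.75·372))·172.2 = 423.4 MPa, capped at F_nt → F'_nt = 423.4 MPa.
R_n = F'_nt · A_b · n = 423.4 × 706.9 × 7 / 1000 = 2095 kN.
Design strength φR_n = 0.75 × 2095 = 1570 kN.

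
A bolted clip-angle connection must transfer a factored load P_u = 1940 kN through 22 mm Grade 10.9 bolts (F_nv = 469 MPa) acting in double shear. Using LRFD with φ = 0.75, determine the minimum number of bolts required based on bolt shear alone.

8 bolts

A_b = π·22²/4 = 380.1 mm².
Per-bolt design strength φR_n = 0.75 × 469 × 380.1 × 2 / 1000 = 267.4 kN.
n ≥ 1940 / 267.4 = 7.254 → use 8 bolts.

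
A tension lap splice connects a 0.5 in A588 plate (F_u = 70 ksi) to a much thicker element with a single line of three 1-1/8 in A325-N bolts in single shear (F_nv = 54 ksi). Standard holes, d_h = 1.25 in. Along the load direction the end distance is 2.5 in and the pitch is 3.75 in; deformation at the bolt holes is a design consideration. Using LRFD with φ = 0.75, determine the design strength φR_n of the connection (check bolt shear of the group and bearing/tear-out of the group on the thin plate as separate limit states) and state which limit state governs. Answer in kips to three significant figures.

121 kips (bolt shear governs)

Bolt shear: A_b = π·1.125²/4 = 0.994 in²; R_n = 54 × 0.994 × 3 × 1 = 161 kips → 0.75 × 161 = 121 kips.
Bearing (1.2 l_c t F_u ≤ 2.4 d t F_u): upper limit = 2.4·1.125·0.5·70 = 94.5 kips.
  Edge l_c = 2.5 − 1.25/2 = 1.875 → r_n = 78.75 kips; interior l_c = 3.75 − 1.25 = 2.5 → r_n = 94.5 kips.
  R_n,bearing = 1·78.75 + 2·94.5 = 267.8 kips → 0.75 × 267.8 = 201 kips.
Bolt shear governs: 121 kips.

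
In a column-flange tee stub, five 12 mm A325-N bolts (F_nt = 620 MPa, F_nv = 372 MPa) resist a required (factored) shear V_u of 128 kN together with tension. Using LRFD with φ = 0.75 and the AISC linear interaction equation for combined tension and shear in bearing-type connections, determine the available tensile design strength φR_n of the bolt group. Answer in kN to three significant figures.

A_b = π·12²/4 = 113.1 mm²; f_rv = 128 × 1000 / (5 × 113.1) = 226.4 MPa.
F'_nt = 1.3 F_nt − (F_nt / φF_nv) f_rv = 1.3·620 − (620/(0.75·372))·226.4 = 303 MPa, capped at F_nt → F'_nt = 303 MPa.
R_n = F'_nt · A_b · n = 303 × 113.1 × 5 / 1000 = 171.3 kN.
Design strength φR_n = 0.75 × 171.3 = 129 kN.

129 kN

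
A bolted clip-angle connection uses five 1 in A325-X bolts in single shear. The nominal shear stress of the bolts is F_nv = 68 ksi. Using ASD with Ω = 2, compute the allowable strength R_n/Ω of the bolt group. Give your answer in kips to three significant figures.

134 kips

A_b = π × 1² / 4 = 0.7854 in².
R_n = F_nv · A_b · n · n_s = 68 × 0.7854 × 5 × 1 = 267 kips.
Allowable strength R_n/Ω = 267 / 2 = 134 kips.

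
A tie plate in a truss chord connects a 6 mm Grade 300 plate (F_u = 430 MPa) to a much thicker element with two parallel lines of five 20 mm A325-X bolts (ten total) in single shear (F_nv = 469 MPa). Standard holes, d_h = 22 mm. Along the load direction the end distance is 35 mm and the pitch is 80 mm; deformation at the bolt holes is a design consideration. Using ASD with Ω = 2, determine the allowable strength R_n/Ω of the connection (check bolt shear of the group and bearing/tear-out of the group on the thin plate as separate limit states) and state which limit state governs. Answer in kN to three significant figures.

570 kN (bearing governs)

Bolt shear: A_b = π·20²/4 = 314.2 mm²; R_n = 469 × 314.2 × 10 × 1 / 1000 = 1473 kN → 1473 / 2 = 737 kN.
Bearing (1.2 l_c t F_u ≤ 2.4 d t F_u): upper limit = 2.4·20·6·430 / 1000 = 123.8 kN.
  Edge l_c = 35 − 22/2 = 24 → r_n = 74.3 kN; interior l_c = 80 − 22 = 58 → r_n = 123.8 kN.
  R_n,bearing = 2·74.3 + 8·123.8 = 1139 kN → 1139 / 2 = 570 kN.
Bearing governs: 570 kN.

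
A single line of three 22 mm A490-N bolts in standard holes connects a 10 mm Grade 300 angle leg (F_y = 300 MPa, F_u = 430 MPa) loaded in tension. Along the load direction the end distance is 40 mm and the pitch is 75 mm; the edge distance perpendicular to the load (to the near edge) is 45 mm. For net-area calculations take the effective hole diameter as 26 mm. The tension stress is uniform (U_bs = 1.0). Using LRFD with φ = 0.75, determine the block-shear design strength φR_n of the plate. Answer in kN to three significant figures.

345 kN

Shear plane L_v = 40 + 2·75 = 190 mm; A_gv = 190 × 10 = 1900 mm².
A_nv = (190 − 2.5·26) × 10 = 1250 mm².
A_nt = (45 − 0.5·26) × 10 = 320 mm².
0.6 F_u A_nv = 322.5 kN; 0.6 F_y A_gv = 342 kN → shear rupture governs the shear term.
R_n = 322.5 + 1.0 × 430 × 320 / 1000 = 460.1 kN.
Design strength φR_n = 0.75 × 460.1 = 345 kN.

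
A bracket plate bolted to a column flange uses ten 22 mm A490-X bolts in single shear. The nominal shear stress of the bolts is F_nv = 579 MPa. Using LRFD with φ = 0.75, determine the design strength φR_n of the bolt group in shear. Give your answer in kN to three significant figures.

1650 kN

A_b = π × 22² / 4 = 380.1 mm².
R_n = F_nv · A_b · n · n_s = 579 × 380.1 × 10 × 1 / 1000 = 2201 kN.
Design strength φR_n = 0.75 × 2201 = 1650 kN.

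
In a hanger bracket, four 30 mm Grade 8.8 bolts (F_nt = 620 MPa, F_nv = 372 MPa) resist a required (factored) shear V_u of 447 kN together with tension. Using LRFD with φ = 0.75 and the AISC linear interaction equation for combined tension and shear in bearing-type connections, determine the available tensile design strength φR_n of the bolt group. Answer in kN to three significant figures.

A_b = π·30²/4 = 706.9 mm²; f_rv = 447 × 1000 / (4 × 706.9) = 158.1 MPa.
F'_nt = 1.3 F_nt − (F_nt / φF_nv) f_rv = 1.3·620 − (620/(0.75·372))·158.1 = 454.7 MPa, capped at F_nt → F'_nt = 454.7 MPa.
R_n = F'_nt · A_b · n = 454.7 × 706.9 × 4 / 1000 = 1286 kN.
Design strength φR_n = 0.75 × 1286 = 964 kN.

964 kN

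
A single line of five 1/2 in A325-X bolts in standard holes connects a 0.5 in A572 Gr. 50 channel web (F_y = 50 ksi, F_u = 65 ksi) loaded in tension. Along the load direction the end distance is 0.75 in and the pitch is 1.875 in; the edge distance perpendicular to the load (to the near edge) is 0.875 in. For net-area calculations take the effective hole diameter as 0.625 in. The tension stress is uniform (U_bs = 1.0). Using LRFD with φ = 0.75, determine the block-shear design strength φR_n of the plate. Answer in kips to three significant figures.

Shear plane L_v = 0.75 + 4·1.875 = 8.25 in; A_gv = 8.25 × 0.5 = 4.125 in².
A_nv = (8.25 − 4.5·0.625) × 0.5 = 2.719 in².
A_nt = (0.875 − 0.5·0.625) × 0.5 = 0.2812 in².
0.6 F_u A_nv = 106 kips; 0.6 F_y A_gv = 123.8 kips → shear rupture governs the shear term.
R_n = 106 + 1.0 × 65 × 0.2812 = 124.3 kips.
Design strength φR_n = 0.75 × 124.3 = 93.2 kips.

93.2 kips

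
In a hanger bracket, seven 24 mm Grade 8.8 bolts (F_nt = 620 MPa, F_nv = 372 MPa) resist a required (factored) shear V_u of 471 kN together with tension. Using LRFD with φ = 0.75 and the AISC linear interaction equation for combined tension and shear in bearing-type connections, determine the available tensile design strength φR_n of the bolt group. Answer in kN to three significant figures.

1130 kN

A_b = π·24²/4 = 452.4 mm²; f_rv = 471 × 1000 / (7 × 452.4) = 148.7 MPa.
F'_nt = 1.3 F_nt − (F_nt / φF_nv) f_rv = 1.3·620 − (620/(0.75·372))·148.7 = 475.5 MPa, capped at F_nt → F'_nt = 475.5 MPa.
R_n = F'_nt · A_b · n = 475.5 × 452.4 × 7 / 1000 = 1506 kN.
Design strength φR_n = 0.75 × 1506 = 1130 kN.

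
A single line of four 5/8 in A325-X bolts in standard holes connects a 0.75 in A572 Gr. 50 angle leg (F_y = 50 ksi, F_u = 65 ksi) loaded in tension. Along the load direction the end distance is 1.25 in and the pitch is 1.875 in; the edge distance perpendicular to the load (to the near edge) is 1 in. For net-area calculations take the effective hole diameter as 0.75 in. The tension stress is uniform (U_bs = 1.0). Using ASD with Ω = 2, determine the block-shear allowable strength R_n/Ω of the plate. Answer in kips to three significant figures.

Shear plane L_v = 1.25 + 3·1.875 = 6.875 in; A_gv = 6.875 × 0.75 = 5.156 in².
A_nv = (6.875 − 3.5·0.75) × 0.75 = 3.188 in².
A_nt = (1 − 0.5·0.75) × 0.75 = 0.4688 in².
0.6 F_u A_nv = 124.3 kips; 0.6 F_y A_gv = 154.7 kips → shear rupture governs the shear term.
R_n = 124.3 + 1.0 × 65 × 0.4688 = 154.8 kips.
Allowable strength R_n/Ω = 154.8 / 2 = 77.4 kips.

77.4 kips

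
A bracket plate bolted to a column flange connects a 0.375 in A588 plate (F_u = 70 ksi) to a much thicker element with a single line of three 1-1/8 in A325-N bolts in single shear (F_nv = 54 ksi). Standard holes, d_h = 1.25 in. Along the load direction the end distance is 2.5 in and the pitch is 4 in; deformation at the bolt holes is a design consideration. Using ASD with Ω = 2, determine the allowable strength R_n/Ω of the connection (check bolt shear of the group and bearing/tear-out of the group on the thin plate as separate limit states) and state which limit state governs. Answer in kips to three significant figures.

Bolt shear: A_b = π·1.125²/4 = 0.994 in²; R_n = 54 × 0.994 × 3 × 1 = 161 kips → 161 / 2 = 80.5 kips.
Bearing (1.2 l_c t F_u ≤ 2.4 d t F_u): upper limit = 2.4·1.125·0.375·70 = 70.88 kips.
  Edge l_c = 2.5 − 1.25/2 = 1.875 → r_n = 59.06 kips; interior l_c = 4 − 1.25 = 2.75 → r_n = 70.88 kips.
  R_n,bearing = 1·59.06 + 2·70.88 = 200.8 kips → 200.8 / 2 = 100 kips.
Bolt shear governs: 80.5 kips.

80.5 kips (bolt shear governs)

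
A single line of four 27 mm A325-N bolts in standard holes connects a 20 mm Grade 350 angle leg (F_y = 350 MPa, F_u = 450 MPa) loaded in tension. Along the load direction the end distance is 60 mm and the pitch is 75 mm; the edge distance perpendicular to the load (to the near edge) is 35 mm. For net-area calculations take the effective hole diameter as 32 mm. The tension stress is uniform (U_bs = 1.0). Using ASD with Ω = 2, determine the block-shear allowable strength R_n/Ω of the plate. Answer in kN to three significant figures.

Shear plane L_v = 60 + 3·75 = 285 mm; A_gv = 285 × 20 = 5700 mm².
A_nv = (285 − 3.5·32) × 20 = 3460 mm².
A_nt = (35 − 0.5·32) × 20 = 380 mm².
0.6 F_u A_nv = 934.2 kN; 0.6 F_y A_gv = 1197 kN → shear rupture governs the shear term.
R_n = 934.2 + 1.0 × 450 × 380 / 1000 = 1105 kN.
Allowable strength R_n/Ω = 1105 / 2 = 553 kN.

553 kN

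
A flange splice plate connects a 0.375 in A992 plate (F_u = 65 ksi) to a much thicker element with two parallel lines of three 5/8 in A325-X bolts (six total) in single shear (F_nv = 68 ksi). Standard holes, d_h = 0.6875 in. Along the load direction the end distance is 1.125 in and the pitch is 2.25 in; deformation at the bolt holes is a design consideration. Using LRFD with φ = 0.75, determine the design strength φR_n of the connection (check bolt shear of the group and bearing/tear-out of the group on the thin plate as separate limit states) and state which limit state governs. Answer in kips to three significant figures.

93.9 kips (bolt shear governs)

Bolt shear: A_b = π·0.625²/4 = 0.3068 in²; R_n = 68 × 0.3068 × 6 × 1 = 125.2 kips → 0.75 × 125.2 = 93.9 kips.
Bearing (1.2 l_c t F_u ≤ 2.4 d t F_u): upper limit = 2.4·0.625·0.375·65 = 36.56 kips.
  Edge l_c = 1.125 − 0.6875/2 = 0.7812 → r_n = 22.85 kips; interior l_c = 2.25 − 0.6875 = 1.562 → r_n = 36.56 kips.
  R_n,bearing = 2·22.85 + 4·36.56 = 192 kips → 0.75 × 192 = 144 kips.
Bolt shear governs: 93.9 kips.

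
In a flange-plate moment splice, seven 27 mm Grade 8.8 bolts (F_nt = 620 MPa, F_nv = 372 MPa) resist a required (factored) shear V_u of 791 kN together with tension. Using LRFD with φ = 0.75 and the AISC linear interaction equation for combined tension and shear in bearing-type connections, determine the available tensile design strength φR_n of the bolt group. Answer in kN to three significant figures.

A_b = π·27²/4 = 572.6 mm²; f_rv = 791 × 1000 / (7 × 572.6) = 197.4 MPa.
F'_nt = 1.3 F_nt − (F_nt / φF_nv) f_rv = 1.3·620 − (620/(0.75·372))·197.4 = 367.4 MPa, capped at F_nt → F'_nt = 367.4 MPa.
R_n = F'_nt · A_b · n = 367.4 × 572.6 × 7 / 1000 = 1473 kN.
Design strength φR_n = 0.75 × 1473 = 1100 kN.

1100 kN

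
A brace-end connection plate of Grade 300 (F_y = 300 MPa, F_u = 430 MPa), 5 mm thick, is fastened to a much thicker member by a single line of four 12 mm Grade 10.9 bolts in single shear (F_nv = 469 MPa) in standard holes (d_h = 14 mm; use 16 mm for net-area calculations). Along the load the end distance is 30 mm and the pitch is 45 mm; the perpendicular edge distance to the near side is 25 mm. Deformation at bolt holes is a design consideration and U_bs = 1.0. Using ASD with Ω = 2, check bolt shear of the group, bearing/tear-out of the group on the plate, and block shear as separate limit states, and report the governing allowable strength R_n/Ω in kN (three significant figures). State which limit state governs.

Bolt shear: A_b = π·12²/4 = 113.1 mm²; R_n = 469 × 113.1 × 4 × 1 / 1000 = 212.2 kN → 212.2 / 2 = 106 kN.
Bearing: edge l_c = 23, r_n = 59.34 kN; interior l_c = 31, r_n = 61.92 kN; R_n = 59.34 + 3·61.92 = 245.1 kN → 123 kN.
Block shear: A_gv = 825, A_nv = 545, A_nt = 85 mm²; R_n = min(0.6F_uA_nv, 0.6F_yA_gv) + U_bs·F_u·A_nt = 177.2 kN → 88.6 kN.
Block shear governs: 88.6 kN.

88.6 kN (block shear governs)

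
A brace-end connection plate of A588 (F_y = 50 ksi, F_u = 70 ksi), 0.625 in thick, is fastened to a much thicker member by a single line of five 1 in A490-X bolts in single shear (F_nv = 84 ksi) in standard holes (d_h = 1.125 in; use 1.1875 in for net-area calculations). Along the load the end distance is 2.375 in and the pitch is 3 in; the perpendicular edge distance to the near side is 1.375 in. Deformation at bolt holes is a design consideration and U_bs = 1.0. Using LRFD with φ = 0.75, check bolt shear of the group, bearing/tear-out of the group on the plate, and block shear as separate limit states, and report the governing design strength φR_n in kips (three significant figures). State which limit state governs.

203 kips (block shear governs)

Bolt shear: A_b = π·1²/4 = 0.7854 in²; R_n = 84 × 0.7854 × 5 × 1 = 329.9 kips → 0.75 × 329.9 = 247 kips.
Bearing: edge l_c = 1.812, r_n = 95.16 kips; interior l_c = 1.875, r_n = 98.44 kips; R_n = 95.16 + 4·98.44 = 488.9 kips → 367 kips.
Block shear: A_gv = 8.984, A_nv = 5.645, A_nt = 0.4883 in²; R_n = min(0.6F_uA_nv, 0.6F_yA_gv) + U_bs·F_u·A_nt = 271.2 kips → 203 kips.
Block shear governs: 203 kips.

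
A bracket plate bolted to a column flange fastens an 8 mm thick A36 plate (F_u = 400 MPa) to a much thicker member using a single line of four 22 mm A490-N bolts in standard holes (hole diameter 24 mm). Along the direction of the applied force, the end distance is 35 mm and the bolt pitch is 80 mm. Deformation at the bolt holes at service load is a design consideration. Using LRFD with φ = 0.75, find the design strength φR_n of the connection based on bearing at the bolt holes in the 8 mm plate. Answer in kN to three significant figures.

Per bolt r_n = 1.2 l_c t F_u ≤ 2.4 d t F_u; upper limit = 2.4 × 22 × 8 × 400 / 1000 = 169 kN.
Edge bolt: l_c = 35 − 24/2 = 23 mm → 1.2 × 23 × 8 × 400 / 1000 = 88.32 → r_n = 88.32 kN.
Interior bolts: l_c = 80 − 24 = 56 mm → 1.2 × 56 × 8 × 400 / 1000 = 215 → r_n = 169 kN.
R_n = 1 × 88.32 + 3 × 169 = 595.2 kN.
Design strength φR_n = 0.75 × 595.2 = 446 kN.

446 kN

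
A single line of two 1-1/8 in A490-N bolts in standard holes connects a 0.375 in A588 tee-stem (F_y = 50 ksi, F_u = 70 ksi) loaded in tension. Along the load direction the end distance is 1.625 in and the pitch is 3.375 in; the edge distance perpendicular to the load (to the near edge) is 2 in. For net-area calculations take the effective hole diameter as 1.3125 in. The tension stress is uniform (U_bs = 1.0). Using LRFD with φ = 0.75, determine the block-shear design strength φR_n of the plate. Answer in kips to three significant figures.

62.3 kips

Shear plane L_v = 1.625 + 1·3.375 = 5 in; A_gv = 5 × 0.375 = 1.875 in².
A_nv = (5 − 1.5·1.3125) × 0.375 = 1.137 in².
A_nt = (2 − 0.5·1.3125) × 0.375 = 0.5039 in².
0.6 F_u A_nv = 47.74 kips; 0.6 F_y A_gv = 56.25 kips → shear rupture governs the shear term.
R_n = 47.74 + 1.0 × 70 × 0.5039 = 83.02 kips.
Design strength φR_n = 0.75 × 83.02 = 62.3 kips.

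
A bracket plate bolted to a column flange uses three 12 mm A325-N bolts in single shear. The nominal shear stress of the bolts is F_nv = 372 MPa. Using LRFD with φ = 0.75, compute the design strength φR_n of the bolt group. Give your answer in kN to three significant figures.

A_b = π × 12² / 4 = 113.1 mm².
R_n = F_nv · A_b · n · n_s = 372 × 113.1 × 3 × 1 / 1000 = 126.2 kN.
Design strength φR_n = 0.75 × 126.2 = 94.7 kN.

94.7 kN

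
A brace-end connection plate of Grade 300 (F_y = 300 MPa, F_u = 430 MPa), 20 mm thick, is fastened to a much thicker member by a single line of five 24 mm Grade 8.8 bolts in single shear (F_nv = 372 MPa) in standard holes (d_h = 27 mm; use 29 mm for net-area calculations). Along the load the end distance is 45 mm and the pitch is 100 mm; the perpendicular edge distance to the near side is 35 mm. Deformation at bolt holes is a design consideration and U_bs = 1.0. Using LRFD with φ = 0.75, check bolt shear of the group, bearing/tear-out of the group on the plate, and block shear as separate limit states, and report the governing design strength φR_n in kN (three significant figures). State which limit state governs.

Bolt shear: A_b = π·24²/4 = 452.4 mm²; R_n = 372 × 452.4 × 5 × 1 / 1000 = 841.4 kN → 0.75 × 841.4 = 631 kN.
Bearing: edge l_c = 31.5, r_n = 325.1 kN; interior l_c = 73, r_n = 495.4 kN; R_n = 325.1 + 4·495.4 = 2307 kN → 1730 kN.
Block shear: A_gv = 8900, A_nv = 6290, A_nt = 410 mm²; R_n = min(0.6F_uA_nv, 0.6F_yA_gv) + U_bs·F_u·A_nt = 1778 kN → 1330 kN.
Bolt shear governs: 631 kN.

631 kN (bolt shear governs)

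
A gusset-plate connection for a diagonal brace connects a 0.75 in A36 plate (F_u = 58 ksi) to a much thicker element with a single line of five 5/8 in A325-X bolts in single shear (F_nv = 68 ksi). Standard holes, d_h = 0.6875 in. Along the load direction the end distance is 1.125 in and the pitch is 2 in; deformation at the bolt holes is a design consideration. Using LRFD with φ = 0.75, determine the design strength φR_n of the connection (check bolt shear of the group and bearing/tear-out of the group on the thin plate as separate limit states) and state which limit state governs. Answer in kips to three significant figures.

78.2 kips (bolt shear governs)

Bolt shear: A_b = π·0.625²/4 = 0.3068 in²; R_n = 68 × 0.3068 × 5 × 1 = 104.3 kips → 0.75 × 104.3 = 78.2 kips.
Bearing (1.2 l_c t F_u ≤ 2.4 d t F_u): upper limit = 2.4·0.625·0.75·58 = 65.25 kips.
  Edge l_c = 1.125 − 0.6875/2 = 0.7812 → r_n = 40.78 kips; interior l_c = 2 − 0.6875 = 1.312 → r_n = 65.25 kips.
  R_n,bearing = 1·40.78 + 4·65.25 = 301.8 kips → 0.75 × 301.8 = 226 kips.
Bolt shear governs: 78.2 kips.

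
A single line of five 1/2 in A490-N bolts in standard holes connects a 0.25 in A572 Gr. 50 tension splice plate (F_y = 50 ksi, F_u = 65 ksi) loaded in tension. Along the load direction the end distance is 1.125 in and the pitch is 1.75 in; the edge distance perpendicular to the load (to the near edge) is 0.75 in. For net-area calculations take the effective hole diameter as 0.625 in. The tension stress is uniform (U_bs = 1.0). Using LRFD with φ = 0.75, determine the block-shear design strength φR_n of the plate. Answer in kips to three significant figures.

Shear plane L_v = 1.125 + 4·1.75 = 8.125 in; A_gv = 8.125 × 0.25 = 2.031 in².
A_nv = (8.125 − 4.5·0.625) × 0.25 = 1.328 in².
A_nt = (0.75 − 0.5·0.625) × 0.25 = 0.1094 in².
0.6 F_u A_nv = 51.8 kips; 0.6 F_y A_gv = 60.94 kips → shear rupture governs the shear term.
R_n = 51.8 + 1.0 × 65 × 0.1094 = 58.91 kips.
Design strength φR_n = 0.75 × 58.91 = 44.2 kips.

44.2 kips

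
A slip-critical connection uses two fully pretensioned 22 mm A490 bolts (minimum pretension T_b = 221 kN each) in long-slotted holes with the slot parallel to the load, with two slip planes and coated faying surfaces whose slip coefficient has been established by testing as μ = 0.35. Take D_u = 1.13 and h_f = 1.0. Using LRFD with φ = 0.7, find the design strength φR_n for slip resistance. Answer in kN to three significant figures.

245 kN

R_n = μ · D_u · h_f · T_b · n_s · n_b = 0.35 × 1.13 × 1.0 × 221 × 2 × 2 = 349.6 kN.
Design strength φR_n = 0.7 × 349.6 = 245 kN.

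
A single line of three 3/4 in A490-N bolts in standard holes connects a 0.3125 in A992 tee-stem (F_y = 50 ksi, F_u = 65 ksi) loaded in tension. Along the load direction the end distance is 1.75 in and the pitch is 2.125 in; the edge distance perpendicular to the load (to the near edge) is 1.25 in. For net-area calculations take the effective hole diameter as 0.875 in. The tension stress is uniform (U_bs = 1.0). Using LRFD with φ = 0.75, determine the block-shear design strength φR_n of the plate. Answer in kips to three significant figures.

Shear plane L_v = 1.75 + 2·2.125 = 6 in; A_gv = 6 × 0.3125 = 1.875 in².
A_nv = (6 − 2.5·0.875) × 0.3125 = 1.191 in².
A_nt = (1.25 − 0.5·0.875) × 0.3125 = 0.2539 in².
0.6 F_u A_nv = 46.46 kips; 0.6 F_y A_gv = 56.25 kips → shear rupture governs the shear term.
R_n = 46.46 + 1.0 × 65 × 0.2539 = 62.97 kips.
Design strength φR_n = 0.75 × 62.97 = 47.2 kips.

47.2 kips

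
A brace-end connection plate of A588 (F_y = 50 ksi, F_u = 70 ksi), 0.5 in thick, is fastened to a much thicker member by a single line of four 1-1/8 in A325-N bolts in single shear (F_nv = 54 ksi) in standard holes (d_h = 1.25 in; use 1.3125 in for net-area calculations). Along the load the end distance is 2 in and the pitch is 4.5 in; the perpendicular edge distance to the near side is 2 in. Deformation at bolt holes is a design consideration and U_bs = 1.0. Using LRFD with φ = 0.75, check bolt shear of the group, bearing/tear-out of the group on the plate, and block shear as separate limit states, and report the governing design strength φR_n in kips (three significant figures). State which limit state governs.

Bolt shear: A_b = π·1.125²/4 = 0.994 in²; R_n = 54 × 0.994 × 4 × 1 = 214.7 kips → 0.75 × 214.7 = 161 kips.
Bearing: edge l_c = 1.375, r_n = 57.75 kips; interior l_c = 3.25, r_n = 94.5 kips; R_n = 57.75 + 3·94.5 = 341.2 kips → 256 kips.
Block shear: A_gv = 7.75, A_nv = 5.453, A_nt = 0.6719 in²; R_n = min(0.6F_uA_nv, 0.6F_yA_gv) + U_bs·F_u·A_nt = 276.1 kips → 207 kips.
Bolt shear governs: 161 kips.

161 kips (bolt shear governs)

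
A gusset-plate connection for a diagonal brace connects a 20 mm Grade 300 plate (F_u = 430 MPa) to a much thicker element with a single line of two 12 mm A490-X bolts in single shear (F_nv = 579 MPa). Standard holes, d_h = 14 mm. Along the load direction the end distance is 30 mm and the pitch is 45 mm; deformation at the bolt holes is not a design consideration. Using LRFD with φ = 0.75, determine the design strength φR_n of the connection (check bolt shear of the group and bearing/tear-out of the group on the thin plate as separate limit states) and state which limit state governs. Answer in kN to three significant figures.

Bolt shear: A_b = π·12²/4 = 113.1 mm²; R_n = 579 × 113.1 × 2 × 1 / 1000 = 131 kN → 0.75 × 131 = 98.2 kN.
Bearing (1.5 l_c t F_u ≤ 3.0 d t F_u): upper limit = 3.0·12·20·430 / 1000 = 309.6 kN.
  Edge l_c = 30 − 14/2 = 23 → r_n = 296.7 kN; interior l_c = 45 − 14 = 31 → r_n = 309.6 kN.
  R_n,bearing = 1·296.7 + 1·309.6 = 606.3 kN → 0.75 × 606.3 = 455 kN.
Bolt shear governs: 98.2 kN.

98.2 kN (bolt shear governs)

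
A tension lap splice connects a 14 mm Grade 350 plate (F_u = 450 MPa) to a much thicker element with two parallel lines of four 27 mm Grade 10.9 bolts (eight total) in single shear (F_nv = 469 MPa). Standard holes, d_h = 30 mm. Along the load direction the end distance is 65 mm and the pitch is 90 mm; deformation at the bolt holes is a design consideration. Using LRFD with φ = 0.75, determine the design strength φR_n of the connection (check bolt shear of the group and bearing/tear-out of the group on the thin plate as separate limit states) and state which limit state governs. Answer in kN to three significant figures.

1610 kN (bolt shear governs)

Bolt shear: A_b = π·27²/4 = 572.6 mm²; R_n = 469 × 572.6 × 8 × 1 / 1000 = 2148 kN → 0.75 × 2148 = 1610 kN.
Bearing (1.2 l_c t F_u ≤ 2.4 d t F_u): upper limit = 2.4·27·14·450 / 1000 = 408.2 kN.
  Edge l_c = 65 − 30/2 = 50 → r_n = 378 kN; interior l_c = 90 − 30 = 60 → r_n = 408.2 kN.
  R_n,bearing = 2·378 + 6·408.2 = 3205 kN → 0.75 × 3205 = 2400 kN.
Bolt shear governs: 1610 kN.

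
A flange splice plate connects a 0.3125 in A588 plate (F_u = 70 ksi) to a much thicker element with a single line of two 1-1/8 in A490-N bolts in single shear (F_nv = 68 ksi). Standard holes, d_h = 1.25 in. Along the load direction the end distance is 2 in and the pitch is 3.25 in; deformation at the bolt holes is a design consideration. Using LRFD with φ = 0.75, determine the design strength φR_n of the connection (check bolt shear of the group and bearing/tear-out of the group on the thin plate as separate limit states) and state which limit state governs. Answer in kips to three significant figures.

66.4 kips (bearing governs)

Bolt shear: A_b = π·1.125²/4 = 0.994 in²; R_n = 68 × 0.994 × 2 × 1 = 135.2 kips → 0.75 × 135.2 = 101 kips.
Bearing (1.2 l_c t F_u ≤ 2.4 d t F_u): upper limit = 2.4·1.125·0.3125·70 = 59.06 kips.
  Edge l_c = 2 − 1.25/2 = 1.375 → r_n = 36.09 kips; interior l_c = 3.25 − 1.25 = 2 → r_n = 52.5 kips.
  R_n,bearing = 1·36.09 + 1·52.5 = 88.59 kips → 0.75 × 88.59 = 66.4 kips.
Bearing governs: 66.4 kips.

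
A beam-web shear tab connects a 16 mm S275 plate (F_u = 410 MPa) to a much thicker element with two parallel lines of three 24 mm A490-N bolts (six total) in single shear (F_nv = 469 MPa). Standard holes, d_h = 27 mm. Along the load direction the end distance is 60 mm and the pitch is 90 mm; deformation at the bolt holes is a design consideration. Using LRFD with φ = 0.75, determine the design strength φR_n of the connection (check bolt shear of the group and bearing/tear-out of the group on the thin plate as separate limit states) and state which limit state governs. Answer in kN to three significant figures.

955 kN (bolt shear governs)

Bolt shear: A_b = π·24²/4 = 452.4 mm²; R_n = 469 × 452.4 × 6 × 1 / 1000 = 1273 kN → 0.75 × 1273 = 955 kN.
Bearing (1.2 l_c t F_u ≤ 2.4 d t F_u): upper limit = 2.4·24·16·410 / 1000 = 377.9 kN.
  Edge l_c = 60 − 27/2 = 46.5 → r_n = 366 kN; interior l_c = 90 − 27 = 63 → r_n = 377.9 kN.
  R_n,bearing = 2·366 + 4·377.9 = 2244 kN → 0.75 × 2244 = 1680 kN.
Bolt shear governs: 955 kN.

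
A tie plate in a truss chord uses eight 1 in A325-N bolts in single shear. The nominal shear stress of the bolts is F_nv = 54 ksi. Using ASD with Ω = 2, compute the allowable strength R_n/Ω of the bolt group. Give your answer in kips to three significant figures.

170 kips

A_b = π × 1² / 4 = 0.7854 in².
R_n = F_nv · A_b · n · n_s = 54 × 0.7854 × 8 × 1 = 339.3 kips.
Allowable strength R_n/Ω = 339.3 / 2 = 170 kips.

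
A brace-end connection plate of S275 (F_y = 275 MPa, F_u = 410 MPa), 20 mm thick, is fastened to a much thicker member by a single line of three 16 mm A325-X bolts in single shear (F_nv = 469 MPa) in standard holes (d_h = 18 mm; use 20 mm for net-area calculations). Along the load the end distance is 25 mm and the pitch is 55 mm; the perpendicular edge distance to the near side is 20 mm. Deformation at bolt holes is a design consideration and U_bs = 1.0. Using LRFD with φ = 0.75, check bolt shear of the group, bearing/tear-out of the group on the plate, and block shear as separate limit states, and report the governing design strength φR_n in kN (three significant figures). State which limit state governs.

Bolt shear: A_b = π·16²/4 = 201.1 mm²; R_n = 469 × 201.1 × 3 × 1 / 1000 = 282.9 kN → 0.75 × 282.9 = 212 kN.
Bearing: edge l_c = 16, r_n = 157.4 kN; interior l_c = 37, r_n = 314.9 kN; R_n = 157.4 + 2·314.9 = 787.2 kN → 590 kN.
Block shear: A_gv = 2700, A_nv = 1700, A_nt = 200 mm²; R_n = min(0.6F_uA_nv, 0.6F_yA_gv) + U_bs·F_u·A_nt = 500.2 kN → 375 kN.
Bolt shear governs: 212 kN.

212 kN (bolt shear governs)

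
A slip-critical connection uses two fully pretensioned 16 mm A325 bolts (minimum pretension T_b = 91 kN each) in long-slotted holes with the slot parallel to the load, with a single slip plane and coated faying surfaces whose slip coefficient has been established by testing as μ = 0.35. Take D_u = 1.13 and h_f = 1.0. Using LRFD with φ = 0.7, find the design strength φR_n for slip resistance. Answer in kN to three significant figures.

R_n = μ · D_u · h_f · T_b · n_s · n_b = 0.35 × 1.13 × 1.0 × 91 × 1 × 2 = 71.98 kN.
Design strength φR_n = 0.7 × 71.98 = 50.4 kN.

50.4 kN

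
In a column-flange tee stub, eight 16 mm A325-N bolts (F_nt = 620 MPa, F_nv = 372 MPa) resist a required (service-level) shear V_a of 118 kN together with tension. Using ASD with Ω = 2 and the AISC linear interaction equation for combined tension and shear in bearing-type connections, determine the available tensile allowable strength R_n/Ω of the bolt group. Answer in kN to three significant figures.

A_b = π·16²/4 = 201.1 mm²; f_rv = 118 × 1000 / (8 × 201.1) = 73.36 MPa.
F'_nt = 1.3 F_nt − (Ω F_nt / F_nv) f_rv = 1.3·620 − (2·620/372)·73.36 = 561.5 MPa, capped at F_nt → F'_nt = 561.5 MPa.
R_n = F'_nt · A_b · n = 561.5 × 201.1 × 8 / 1000 = 903.1 kN.
Allowable strength R_n/Ω = 903.1 / 2 = 452 kN.

452 kN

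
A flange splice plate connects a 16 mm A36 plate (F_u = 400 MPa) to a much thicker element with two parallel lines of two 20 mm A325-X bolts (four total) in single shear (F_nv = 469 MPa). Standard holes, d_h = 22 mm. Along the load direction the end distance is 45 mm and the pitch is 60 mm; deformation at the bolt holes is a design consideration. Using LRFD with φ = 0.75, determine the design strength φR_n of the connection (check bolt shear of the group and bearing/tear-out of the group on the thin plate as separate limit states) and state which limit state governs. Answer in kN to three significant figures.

Bolt shear: A_b = π·20²/4 = 314.2 mm²; R_n = 469 × 314.2 × 4 × 1 / 1000 = 589.4 kN → 0.75 × 589.4 = 442 kN.
Bearing (1.2 l_c t F_u ≤ 2.4 d t F_u): upper limit = 2.4·20·16·400 / 1000 = 307.2 kN.
  Edge l_c = 45 − 22/2 = 34 → r_n = 261.1 kN; interior l_c = 60 − 22 = 38 → r_n = 291.8 kN.
  R_n,bearing = 2·261.1 + 2·291.8 = 1106 kN → 0.75 × 1106 = 829 kN.
Bolt shear governs: 442 kN.

442 kN (bolt shear governs)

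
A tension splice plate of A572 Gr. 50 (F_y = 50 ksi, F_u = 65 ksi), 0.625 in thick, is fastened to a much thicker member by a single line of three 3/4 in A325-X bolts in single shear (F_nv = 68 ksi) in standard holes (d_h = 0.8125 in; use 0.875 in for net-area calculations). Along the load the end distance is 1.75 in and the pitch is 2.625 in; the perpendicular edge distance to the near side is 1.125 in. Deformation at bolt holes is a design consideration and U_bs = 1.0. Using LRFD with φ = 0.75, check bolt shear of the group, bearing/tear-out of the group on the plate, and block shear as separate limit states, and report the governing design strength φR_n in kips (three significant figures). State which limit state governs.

67.6 kips (bolt shear governs)

Bolt shear: A_b = π·0.75²/4 = 0.4418 in²; R_n = 68 × 0.4418 × 3 × 1 = 90.12 kips → 0.75 × 90.12 = 67.6 kips.
Bearing: edge l_c = 1.344, r_n = 65.51 kips; interior l_c = 1.812, r_n = 73.12 kips; R_n = 65.51 + 2·73.12 = 211.8 kips → 159 kips.
Block shear: A_gv = 4.375, A_nv = 3.008, A_nt = 0.4297 in²; R_n = min(0.6F_uA_nv, 0.6F_yA_gv) + U_bs·F_u·A_nt = 145.2 kips → 109 kips.
Bolt shear governs: 67.6 kips.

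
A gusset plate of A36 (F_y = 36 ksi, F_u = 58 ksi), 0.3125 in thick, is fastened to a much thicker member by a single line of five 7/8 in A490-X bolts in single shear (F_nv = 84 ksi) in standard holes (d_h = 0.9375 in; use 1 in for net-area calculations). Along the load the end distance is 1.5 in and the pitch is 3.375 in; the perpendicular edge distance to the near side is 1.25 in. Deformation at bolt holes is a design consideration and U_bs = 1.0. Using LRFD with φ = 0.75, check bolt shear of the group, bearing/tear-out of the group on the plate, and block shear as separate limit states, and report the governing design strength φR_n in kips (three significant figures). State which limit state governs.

86.1 kips (block shear governs)

Bolt shear: A_b = π·0.875²/4 = 0.6013 in²; R_n = 84 × 0.6013 × 5 × 1 = 252.6 kips → 0.75 × 252.6 = 189 kips.
Bearing: edge l_c = 1.031, r_n = 22.43 kips; interior l_c = 2.438, r_n = 38.06 kips; R_n = 22.43 + 4·38.06 = 174.7 kips → 131 kips.
Block shear: A_gv = 4.688, A_nv = 3.281, A_nt = 0.2344 in²; R_n = min(0.6F_uA_nv, 0.6F_yA_gv) + U_bs·F_u·A_nt = 114.8 kips → 86.1 kips.
Block shear governs: 86.1 kips.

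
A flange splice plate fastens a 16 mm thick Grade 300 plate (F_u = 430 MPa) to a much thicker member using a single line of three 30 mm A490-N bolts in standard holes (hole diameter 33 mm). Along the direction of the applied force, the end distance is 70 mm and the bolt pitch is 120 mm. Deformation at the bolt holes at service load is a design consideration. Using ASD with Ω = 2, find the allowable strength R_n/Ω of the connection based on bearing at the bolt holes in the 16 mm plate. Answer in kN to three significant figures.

Per bolt r_n = 1.2 l_c t F_u ≤ 2.4 d t F_u; upper limit = 2.4 × 30 × 16 × 430 / 1000 = 495.4 kN.
Edge bolt: l_c = 70 − 33/2 = 53.5 mm → 1.2 × 53.5 × 16 × 430 / 1000 = 441.7 → r_n = 441.7 kN.
Interior bolts: l_c = 120 − 33 = 87 mm → 1.2 × 87 × 16 × 430 / 1000 = 718.3 → r_n = 495.4 kN.
R_n = 1 × 441.7 + 2 × 495.4 = 1432 kN.
Allowable strength R_n/Ω = 1432 / 2 = 716 kN.

716 kN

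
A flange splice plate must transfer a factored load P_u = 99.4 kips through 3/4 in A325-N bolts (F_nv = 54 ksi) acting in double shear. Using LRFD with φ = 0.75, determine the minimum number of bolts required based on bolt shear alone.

A_b = π·0.75²/4 = 0.4418 in².
Per-bolt design strength φR_n = 0.75 × 54 × 0.4418 × 2 = 35.78 kips.
n ≥ 99.4 / 35.78 = 2.778 → use 3 bolts.

3 bolts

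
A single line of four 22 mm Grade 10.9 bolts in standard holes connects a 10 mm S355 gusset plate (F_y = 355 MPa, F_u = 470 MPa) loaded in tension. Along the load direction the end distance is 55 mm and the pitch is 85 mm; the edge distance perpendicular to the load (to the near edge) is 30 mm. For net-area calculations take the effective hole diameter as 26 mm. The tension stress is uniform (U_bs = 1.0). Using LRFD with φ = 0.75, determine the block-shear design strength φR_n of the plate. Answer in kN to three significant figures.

523 kN

Shear plane L_v = 55 + 3·85 = 310 mm; A_gv = 310 × 10 = 3100 mm².
A_nv = (310 − 3.5·26) × 10 = 2190 mm².
A_nt = (30 − 0.5·26) × 10 = 170 mm².
0.6 F_u A_nv = 617.6 kN; 0.6 F_y A_gv = 660.3 kN → shear rupture governs the shear term.
R_n = 617.6 + 1.0 × 470 × 170 / 1000 = 697.5 kN.
Design strength φR_n = 0.75 × 697.5 = 523 kN.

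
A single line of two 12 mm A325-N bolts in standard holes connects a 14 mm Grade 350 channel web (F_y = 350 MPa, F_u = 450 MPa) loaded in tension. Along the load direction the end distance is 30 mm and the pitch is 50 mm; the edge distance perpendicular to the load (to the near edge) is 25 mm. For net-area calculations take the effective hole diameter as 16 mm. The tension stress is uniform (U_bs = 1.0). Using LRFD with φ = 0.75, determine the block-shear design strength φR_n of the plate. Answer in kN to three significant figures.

Shear plane L_v = 30 + 1·50 = 80 mm; A_gv = 80 × 14 = 1120 mm².
A_nv = (80 − 1.5·16) × 14 = 784 mm².
A_nt = (25 − 0.5·16) × 14 = 238 mm².
0.6 F_u A_nv = 211.7 kN; 0.6 F_y A_gv = 235.2 kN → shear rupture governs the shear term.
R_n = 211.7 + 1.0 × 450 × 238 / 1000 = 318.8 kN.
Design strength φR_n = 0.75 × 318.8 = 239 kN.

239 kN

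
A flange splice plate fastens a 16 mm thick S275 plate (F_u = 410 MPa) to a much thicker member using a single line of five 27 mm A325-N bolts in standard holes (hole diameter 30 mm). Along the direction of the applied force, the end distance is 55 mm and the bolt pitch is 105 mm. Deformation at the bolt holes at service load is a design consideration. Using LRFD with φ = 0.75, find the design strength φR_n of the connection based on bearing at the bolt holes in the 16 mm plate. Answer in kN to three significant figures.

Per bolt r_n = 1.2 l_c t F_u ≤ 2.4 d t F_u; upper limit = 2.4 × 27 × 16 × 410 / 1000 = 425.1 kN.
Edge bolt: l_c = 55 − 30/2 = 40 mm → 1.2 × 40 × 16 × 410 / 1000 = 314.9 → r_n = 314.9 kN.
Interior bolts: l_c = 105 − 30 = 75 mm → 1.2 × 75 × 16 × 410 / 1000 = 590.4 → r_n = 425.1 kN.
R_n = 1 × 314.9 + 4 × 425.1 = 2015 kN.
Design strength φR_n = 0.75 × 2015 = 1510 kN.

1510 kN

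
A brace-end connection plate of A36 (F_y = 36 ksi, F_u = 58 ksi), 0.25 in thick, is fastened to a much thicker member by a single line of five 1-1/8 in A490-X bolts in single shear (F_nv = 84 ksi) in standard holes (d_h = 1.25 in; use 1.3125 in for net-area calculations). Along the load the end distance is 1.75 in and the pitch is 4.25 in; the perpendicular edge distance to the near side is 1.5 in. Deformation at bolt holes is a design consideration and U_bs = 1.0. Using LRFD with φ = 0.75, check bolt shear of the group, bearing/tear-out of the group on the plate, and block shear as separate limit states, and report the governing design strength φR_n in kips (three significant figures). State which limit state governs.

85.1 kips (block shear governs)

Bolt shear: A_b = π·1.125²/4 = 0.994 in²; R_n = 84 × 0.994 × 5 × 1 = 417.5 kips → 0.75 × 417.5 = 313 kips.
Bearing: edge l_c = 1.125, r_n = 19.57 kips; interior l_c = 3, r_n = 39.15 kips; R_n = 19.57 + 4·39.15 = 176.2 kips → 132 kips.
Block shear: A_gv = 4.688, A_nv = 3.211, A_nt = 0.2109 in²; R_n = min(0.6F_uA_nv, 0.6F_yA_gv) + U_bs·F_u·A_nt = 113.5 kips → 85.1 kips.
Block shear governs: 85.1 kips.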